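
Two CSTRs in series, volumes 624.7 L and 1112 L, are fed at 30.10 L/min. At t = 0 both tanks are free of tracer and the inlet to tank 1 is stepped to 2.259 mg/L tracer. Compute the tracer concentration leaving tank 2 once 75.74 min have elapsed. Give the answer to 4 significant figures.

1.671 mg/L

Each tank obeys Vᵢ dCᵢ/dt = Q(Cᵢ₋₁ − Cᵢ), so τᵢ = Vᵢ/Q.
τ₁ = 624.7/30.10 = 20.7542 min; τ₂ = 1112/30.10 = 36.9435 min.
Solving the cascade with C₁(0)=C₂(0)=0 gives C₂(t) = C_in[1 − (τ₁ e^(−t/τ₁) − τ₂ e^(−t/τ₂))/(τ₁ − τ₂)].
At t = 75.74: e^(−t/τ₁) = 0.0260070, e^(−t/τ₂) = 0.128715.
C₂ = 2.259·[1 − (20.7542·0.0260070 − 36.9435·0.128715)/(-16.1894)] = 2.259·0.739618 = 1.67080 mg/L.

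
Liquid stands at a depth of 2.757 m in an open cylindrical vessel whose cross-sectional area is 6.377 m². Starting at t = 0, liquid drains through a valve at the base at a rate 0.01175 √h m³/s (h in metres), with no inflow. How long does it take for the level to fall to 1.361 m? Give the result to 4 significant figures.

With no inflow, A dh/dt = −0.01175 √h.
Separate and integrate: 2(√h − √h₀) = −(0.01175/A) t.
t = 2A(√h₀ − √h)/0.01175 = 2·6.377·(√2.757 − √1.361)/0.01175
  = 12.7540 × (1.66042 − 1.16662) / 0.01175 = 535.996 s.

536.0 s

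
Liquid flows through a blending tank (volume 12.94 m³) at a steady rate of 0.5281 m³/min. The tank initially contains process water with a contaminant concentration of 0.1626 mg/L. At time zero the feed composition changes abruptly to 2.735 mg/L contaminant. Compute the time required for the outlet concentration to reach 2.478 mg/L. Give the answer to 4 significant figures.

56.44 min

Species balance on the tank: V dC/dt = Q(C_in − C), so τ = V/Q = 24.5029 min.
C(t) = C_in + (C₀ − C_in) e^(−t/τ). Set C = 2.478 and solve for t:
e^(−t/τ) = (C − C_in)/(C₀ − C_in) = (2.478 − 2.735)/(0.1626 − 2.735) = 0.0999067
t = −τ ln(…) = 24.5029 × 2.30352 = 56.4430 min.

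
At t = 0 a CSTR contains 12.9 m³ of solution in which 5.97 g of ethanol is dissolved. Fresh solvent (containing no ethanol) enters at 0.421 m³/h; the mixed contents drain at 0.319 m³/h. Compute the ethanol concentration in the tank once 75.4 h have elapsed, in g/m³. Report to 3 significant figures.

Let m(t) be the amount of ethanol. Volume: V(t) = V₀ + (Q_in − Q_out) t = 12.9 + 0.10200 t; V(75.4) = 20.591 m³.
Species balance (pure solvent in): dm/dt = −Q_out · m/V(t).
dm/m = −Q_out dt/(V₀ + 0.10200 t); integrating gives ln(m/m₀) = −(Q_out/(Q_in−Q_out)) ln(V/V₀).
m = m₀ (V₀/V)^(Q_out/(Q_in−Q_out)) = 5.97 × (12.9/20.591)^(3.1275) = 1.3831 g.
C = m/V = 1.3831/20.591 = 0.067169 g/m³.

0.0672 g/m³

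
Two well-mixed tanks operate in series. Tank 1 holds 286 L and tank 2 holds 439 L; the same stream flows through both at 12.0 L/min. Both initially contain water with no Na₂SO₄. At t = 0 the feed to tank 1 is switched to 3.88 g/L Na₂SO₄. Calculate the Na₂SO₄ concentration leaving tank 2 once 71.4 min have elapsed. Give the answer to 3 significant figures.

2.66 g/L

Time constants: τᵢ = Vᵢ/Q for each well-mixed tank.
τ₁ = 286/12.0 = 23.833 min; τ₂ = 439/12.0 = 36.583 min.
Tank 1: C₁ = C_in(1 − e^(−t/τ₁)). Tank 2 (τ₁ ≠ τ₂): C₂ = C_in[1 − (τ₁ e^(−t/τ₁) − τ₂ e^(−t/τ₂))/(τ₁ − τ₂)].
At t = 71.4: e^(−t/τ₁) = 0.049996, e^(−t/τ₂) = 0.14203.
C₂ = 3.88·[1 − (23.833·0.049996 − 36.583·0.14203)/(-12.750)] = 3.88·0.68593 = 2.6614 g/L.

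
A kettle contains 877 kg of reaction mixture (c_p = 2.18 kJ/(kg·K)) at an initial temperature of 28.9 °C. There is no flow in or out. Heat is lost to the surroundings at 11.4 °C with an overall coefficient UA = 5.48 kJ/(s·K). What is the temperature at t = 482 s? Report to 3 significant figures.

Lumped-capacitance energy balance: M c_p dT/dt = UA(T_amb − T).
dT/dt = (T_ss − T)/τ with T_ss = T_amb = 11.400 °C, τ = M c_p/UA = 877·2.18/5.48 = 348.88 s.
Integrating: T(t) = T_ss + (T₀ − T_ss) e^(−t/τ).
T(482) = 11.400 + (17.500)·0.25118 = 15.796 °C.

15.8 °C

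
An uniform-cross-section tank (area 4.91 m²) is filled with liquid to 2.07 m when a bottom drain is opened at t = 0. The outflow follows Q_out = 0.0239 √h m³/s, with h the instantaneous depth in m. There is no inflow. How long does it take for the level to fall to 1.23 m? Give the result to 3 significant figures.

135 s

Volume balance on the tank: A dh/dt = −0.0239 √h.
This is separable: 2 d(√h)/dt = −0.0239/A, so √h = √h₀ − (0.0239/(2A)) t.
t = 2A(√h₀ − √h)/0.0239 = 2·4.91·(√2.07 − √1.23)/0.0239
  = 9.8200 × (1.4387 − 1.1091) / 0.0239 = 135.46 s.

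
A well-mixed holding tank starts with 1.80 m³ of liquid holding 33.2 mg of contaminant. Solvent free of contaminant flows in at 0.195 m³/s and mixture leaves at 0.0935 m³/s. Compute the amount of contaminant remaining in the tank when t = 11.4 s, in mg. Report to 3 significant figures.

21.0 mg

Total volume: dV/dt = Q_in − Q_out = 0.10150 m³/s, so V(t) = 1.80 + 0.10150 t and V(11.4) = 2.9571 m³.
No contaminant enters, so dm/dt = −Q_out · (m/V).
Separate: dm/m = −Q_out dt/V(t) ⇒ ln(m/m₀) = −(Q_out/(Q_in−Q_out)) ln(V/V₀).
m = m₀ (V₀/V)^(Q_out/(Q_in−Q_out)) = 33.2 × (1.80/2.9571)^(0.92118) = 21.015 mg.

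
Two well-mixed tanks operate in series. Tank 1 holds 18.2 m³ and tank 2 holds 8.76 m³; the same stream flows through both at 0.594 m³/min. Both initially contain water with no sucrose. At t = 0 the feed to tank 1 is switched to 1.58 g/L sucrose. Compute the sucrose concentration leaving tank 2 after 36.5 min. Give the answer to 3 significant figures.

0.778 g/L

Species balance on tank i: dCᵢ/dt = (Cᵢ₋₁ − Cᵢ)/τᵢ with τᵢ = Vᵢ/Q.
τ₁ = 18.2/0.594 = 30.640 min; τ₂ = 8.76/0.594 = 14.747 min.
Solving the cascade with C₁(0)=C₂(0)=0 gives C₂(t) = C_in[1 − (τ₁ e^(−t/τ₁) − τ₂ e^(−t/τ₂))/(τ₁ − τ₂)].
At t = 36.5: e^(−t/τ₁) = 0.30384, e^(−t/τ₂) = 0.084163.
C₂ = 1.58·[1 − (30.640·0.30384 − 14.747·0.084163)/(15.892)] = 1.58·0.49231 = 0.77785 g/L.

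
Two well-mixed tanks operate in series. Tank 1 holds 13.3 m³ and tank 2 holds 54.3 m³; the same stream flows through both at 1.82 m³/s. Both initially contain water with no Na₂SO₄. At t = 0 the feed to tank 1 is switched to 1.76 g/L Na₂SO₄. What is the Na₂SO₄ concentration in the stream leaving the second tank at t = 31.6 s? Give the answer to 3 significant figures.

Time constants: τᵢ = Vᵢ/Q for each well-mixed tank.
τ₁ = 13.3/1.82 = 7.3077 s; τ₂ = 54.3/1.82 = 29.835 s.
Tank 1: C₁ = C_in(1 − e^(−t/τ₁)). Tank 2 (τ₁ ≠ τ₂): C₂ = C_in[1 − (τ₁ e^(−t/τ₁) − τ₂ e^(−t/τ₂))/(τ₁ − τ₂)].
At t = 31.6: e^(−t/τ₁) = 0.013244, e^(−t/τ₂) = 0.34675.
C₂ = 1.76·[1 − (7.3077·0.013244 − 29.835·0.34675)/(-22.527)] = 1.76·0.54506 = 0.95931 g/L.

0.959 g/L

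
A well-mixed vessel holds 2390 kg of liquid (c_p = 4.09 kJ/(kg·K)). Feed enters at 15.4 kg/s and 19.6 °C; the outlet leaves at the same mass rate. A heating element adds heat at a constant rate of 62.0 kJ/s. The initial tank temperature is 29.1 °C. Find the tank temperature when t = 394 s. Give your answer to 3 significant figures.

M c_p dT/dt = ṁ c_p (T_in − T) + Q̇.
Rearrange: dT/dt = (T_ss − T)/τ with τ = M/ṁ = 155.19 s and T_ss = T_in + Q̇/(ṁ c_p) = 20.584 °C.
Integrating: T(t) = T_ss + (T₀ − T_ss) e^(−t/τ).
T(394) = 20.584 + (8.5157)·e^(−394/155.19) = 20.584 + (8.5157)·0.078965 = 21.257 °C.

21.3 °C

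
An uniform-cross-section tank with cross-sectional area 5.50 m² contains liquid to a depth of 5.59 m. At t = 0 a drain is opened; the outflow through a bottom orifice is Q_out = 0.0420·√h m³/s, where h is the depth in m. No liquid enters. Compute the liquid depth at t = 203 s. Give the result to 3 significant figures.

2.53 m

Mass balance (ρ constant): A dh/dt = −0.0420 √h.
∫ h^(−1/2) dh = −(0.0420/A) ∫ dt, giving 2√h = 2√h₀ − (0.0420/A) t.
√h = √5.59 − 0.0420·203/(2·5.50) = 2.3643 − 0.77509 = 1.5892.
h = 1.5892² = 2.5256 m.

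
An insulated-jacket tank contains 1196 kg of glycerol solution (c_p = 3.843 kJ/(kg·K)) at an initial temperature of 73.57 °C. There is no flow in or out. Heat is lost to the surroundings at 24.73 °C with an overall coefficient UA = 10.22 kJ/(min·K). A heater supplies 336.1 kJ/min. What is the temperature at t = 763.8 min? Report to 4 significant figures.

60.54 °C

Lumped-capacitance energy balance: M c_p dT/dt = UA(T_amb − T) + Q̇.
dT/dt = (T_ss − T)/τ with T_ss = T_amb + Q̇/UA = 24.73 + 336.1/10.22 = 57.6165 °C, τ = M c_p/UA = 1196·3.843/10.22 = 449.729 min.
Solution: T(t) = T_ss + (T₀ − T_ss) e^(−t/τ).
T(763.8) = 57.6165 + (15.9535)·0.182984 = 60.5357 °C.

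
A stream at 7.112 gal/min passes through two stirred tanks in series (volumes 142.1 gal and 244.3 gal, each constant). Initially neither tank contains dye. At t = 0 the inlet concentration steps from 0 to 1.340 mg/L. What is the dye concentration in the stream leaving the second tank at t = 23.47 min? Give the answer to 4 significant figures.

0.2981 mg/L

Time constants: τᵢ = Vᵢ/Q for each well-mixed tank.
τ₁ = 142.1/7.112 = 19.9803 min; τ₂ = 244.3/7.112 = 34.3504 min.
Tank 1: C₁ = C_in(1 − e^(−t/τ₁)). Tank 2 (τ₁ ≠ τ₂): C₂ = C_in[1 − (τ₁ e^(−t/τ₁) − τ₂ e^(−t/τ₂))/(τ₁ − τ₂)].
At t = 23.47: e^(−t/τ₁) = 0.308925, e^(−t/τ₂) = 0.504972.
C₂ = 1.340·[1 − (19.9803·0.308925 − 34.3504·0.504972)/(-14.3701)] = 1.340·0.222443 = 0.298073 mg/L.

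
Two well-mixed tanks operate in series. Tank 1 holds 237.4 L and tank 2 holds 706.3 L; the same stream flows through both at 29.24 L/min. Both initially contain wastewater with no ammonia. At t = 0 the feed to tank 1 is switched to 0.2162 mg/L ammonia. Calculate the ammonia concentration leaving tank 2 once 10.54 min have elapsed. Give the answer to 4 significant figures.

Time constants: τᵢ = Vᵢ/Q for each well-mixed tank.
τ₁ = 237.4/29.24 = 8.11902 min; τ₂ = 706.3/29.24 = 24.1553 min.
Solving the cascade with C₁(0)=C₂(0)=0 gives C₂(t) = C_in[1 − (τ₁ e^(−t/τ₁) − τ₂ e^(−t/τ₂))/(τ₁ − τ₂)].
At t = 10.54: e^(−t/τ₁) = 0.273026, e^(−t/τ₂) = 0.646395.
C₂ = 0.2162·[1 − (8.11902·0.273026 − 24.1553·0.646395)/(-16.0363)] = 0.2162·0.164571 = 0.0355802 mg/L.

0.03558 mg/L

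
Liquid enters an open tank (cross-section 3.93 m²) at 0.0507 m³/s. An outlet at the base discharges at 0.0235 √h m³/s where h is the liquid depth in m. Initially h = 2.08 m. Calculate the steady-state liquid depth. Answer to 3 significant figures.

4.65 m

A dh/dt = Q_in − 0.0235 √h. Steady state requires inflow = outflow:
Q_in = 0.0235 √h_ss ⇒ √h_ss = 0.0507/0.0235 = 2.1574.
h_ss = 2.1574² = 4.6546 m. (Since h₀ = 2.08 m < h_ss, the level will rise toward this value.)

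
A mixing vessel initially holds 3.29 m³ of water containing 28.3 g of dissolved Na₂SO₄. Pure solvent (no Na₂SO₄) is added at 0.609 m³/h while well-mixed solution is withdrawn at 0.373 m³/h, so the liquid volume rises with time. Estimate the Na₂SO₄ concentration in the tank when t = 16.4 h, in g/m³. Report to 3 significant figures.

Total volume: dV/dt = Q_in − Q_out = 0.23600 m³/h, so V(t) = 3.29 + 0.23600 t and V(16.4) = 7.1604 m³.
Species balance (pure solvent in): dm/dt = −Q_out · m/V(t).
dm/m = −Q_out dt/(V₀ + 0.23600 t); integrating gives ln(m/m₀) = −(Q_out/(Q_in−Q_out)) ln(V/V₀).
m = m₀ (V₀/V)^(Q_out/(Q_in−Q_out)) = 28.3 × (3.29/7.1604)^(1.5805) = 8.2791 g.
C = m/V = 8.2791/7.1604 = 1.1562 g/m³.

1.16 g/m³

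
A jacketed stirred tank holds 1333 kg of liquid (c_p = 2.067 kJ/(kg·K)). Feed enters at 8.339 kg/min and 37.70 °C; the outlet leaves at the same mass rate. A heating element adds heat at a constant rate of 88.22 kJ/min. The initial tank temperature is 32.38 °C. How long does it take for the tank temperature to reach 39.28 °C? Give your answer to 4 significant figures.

172.9 min

M c_p dT/dt = ṁ c_p (T_in − T) + Q̇.
τ = M/ṁ = 159.851 min; T_ss = T_in + Q̇/(ṁ c_p) = 42.8181 °C.
T(t) = T_ss + (T₀ − T_ss) e^(−t/τ). Set T = 39.28:
e^(−t/τ) = (39.28 − 42.8181)/(32.38 − 42.8181) = 0.338963
t = −159.851 · ln(0.338963) = 172.937 min.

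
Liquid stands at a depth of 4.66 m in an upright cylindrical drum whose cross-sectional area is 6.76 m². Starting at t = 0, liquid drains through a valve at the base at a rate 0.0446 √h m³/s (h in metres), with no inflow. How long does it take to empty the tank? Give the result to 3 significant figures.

654 s

Accumulation of liquid (constant cross-section A): A dh/dt = −0.0446 √h.
Separate and integrate: 2(√h − √h₀) = −(0.0446/A) t.
Set h = 0: 2√h₀ = (0.0446/A) t_empty ⇒ t_empty = 2A√h₀/0.0446.
t_empty = 2·6.76·√4.66/0.0446 = 13.520·2.1587/0.0446 = 654.39 s.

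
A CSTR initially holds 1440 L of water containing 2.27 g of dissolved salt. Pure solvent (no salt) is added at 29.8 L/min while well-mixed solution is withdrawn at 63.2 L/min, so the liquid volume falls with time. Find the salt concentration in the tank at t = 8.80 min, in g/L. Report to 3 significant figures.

Let m(t) be the amount of salt. Volume: V(t) = V₀ + (Q_in − Q_out) t = 1440 − 33.400 t; V(8.80) = 1146.1 L.
Species balance (pure solvent in): dm/dt = −Q_out · m/V(t).
Separate: dm/m = −Q_out dt/V(t) ⇒ ln(m/m₀) = −(Q_out/(Q_in−Q_out)) ln(V/V₀).
m = m₀ (V₀/V)^(Q_out/(Q_in−Q_out)) = 2.27 × (1440/1146.1)^(-1.8922) = 1.4737 g.
C = m/V = 1.4737/1146.1 = 0.0012859 g/L.

0.00129 g/L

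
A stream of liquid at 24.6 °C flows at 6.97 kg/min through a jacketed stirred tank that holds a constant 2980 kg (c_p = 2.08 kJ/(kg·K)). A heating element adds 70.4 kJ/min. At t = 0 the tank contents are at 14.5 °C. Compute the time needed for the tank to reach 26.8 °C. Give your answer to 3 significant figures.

739 min

Energy balance: M c_p dT/dt = ṁ c_p (T_in − T) + 70.4.
τ = M/ṁ = 427.55 min; T_ss = T_in + Q̇/(ṁ c_p) = 29.456 °C.
T(t) = T_ss + (T₀ − T_ss) e^(−t/τ). Set T = 26.8:
e^(−t/τ) = (26.8 − 29.456)/(14.5 − 29.456) = 0.17759
t = −427.55 · ln(0.17759) = 738.93 min.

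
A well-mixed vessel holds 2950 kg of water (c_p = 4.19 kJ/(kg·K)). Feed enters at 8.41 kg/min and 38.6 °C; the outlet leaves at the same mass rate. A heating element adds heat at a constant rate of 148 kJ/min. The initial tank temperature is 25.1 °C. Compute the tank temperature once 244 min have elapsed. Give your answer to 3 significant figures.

34.0 °C

M c_p dT/dt = ṁ c_p (T_in − T) + Q̇.
Rearrange: dT/dt = (T_ss − T)/τ with τ = M/ṁ = 350.77 min and T_ss = T_in + Q̇/(ṁ c_p) = 42.800 °C.
Solution: T(t) = T_ss + (T₀ − T_ss) e^(−t/τ).
T(244) = 42.800 + (-17.700)·e^(−244/350.77) = 42.800 + (-17.700)·0.49877 = 33.972 °C.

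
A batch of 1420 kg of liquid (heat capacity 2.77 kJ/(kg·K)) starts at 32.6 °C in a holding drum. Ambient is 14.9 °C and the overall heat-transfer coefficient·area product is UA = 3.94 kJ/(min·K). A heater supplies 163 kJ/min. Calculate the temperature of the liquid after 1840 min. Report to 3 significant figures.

Lumped-capacitance energy balance: M c_p dT/dt = UA(T_amb − T) + Q̇.
dT/dt = (T_ss − T)/τ with T_ss = T_amb + Q̇/UA = 14.9 + 163/3.94 = 56.271 °C, τ = M c_p/UA = 1420·2.77/3.94 = 998.32 min.
T approaches T_ss exponentially: T(t) = T_ss + (T₀ − T_ss) e^(−t/τ).
T(1840) = 56.271 + (-23.671)·0.15833 = 52.523 °C.

52.5 °C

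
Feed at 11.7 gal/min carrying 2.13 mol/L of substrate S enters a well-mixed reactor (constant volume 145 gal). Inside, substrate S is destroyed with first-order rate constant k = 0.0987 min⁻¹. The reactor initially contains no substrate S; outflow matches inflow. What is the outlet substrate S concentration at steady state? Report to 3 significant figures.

Accumulation = in − out − consumed: V dC/dt = Q C_in − Q C − k V C.
Steady state (dC/dt = 0): C_ss = Q C_in/(Q + kV) = C_in/(1 + kV/Q).
C_ss = 11.7·2.13/(11.7 + 0.0987·145) = 24.921/26.011 = 0.95808 mol/L.

0.958 mol/L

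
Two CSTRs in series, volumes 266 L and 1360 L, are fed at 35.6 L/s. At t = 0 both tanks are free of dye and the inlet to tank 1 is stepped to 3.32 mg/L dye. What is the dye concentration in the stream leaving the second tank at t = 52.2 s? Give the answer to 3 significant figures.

2.27 mg/L

Each tank obeys Vᵢ dCᵢ/dt = Q(Cᵢ₋₁ − Cᵢ), so τᵢ = Vᵢ/Q.
τ₁ = 266/35.6 = 7.4719 s; τ₂ = 1360/35.6 = 38.202 s.
Solving the cascade with C₁(0)=C₂(0)=0 gives C₂(t) = C_in[1 − (τ₁ e^(−t/τ₁) − τ₂ e^(−t/τ₂))/(τ₁ − τ₂)].
At t = 52.2: e^(−t/τ₁) = 0.00092459, e^(−t/τ₂) = 0.25502.
C₂ = 3.32·[1 − (7.4719·0.00092459 − 38.202·0.25502)/(-30.730)] = 3.32·0.68320 = 2.2682 mg/L.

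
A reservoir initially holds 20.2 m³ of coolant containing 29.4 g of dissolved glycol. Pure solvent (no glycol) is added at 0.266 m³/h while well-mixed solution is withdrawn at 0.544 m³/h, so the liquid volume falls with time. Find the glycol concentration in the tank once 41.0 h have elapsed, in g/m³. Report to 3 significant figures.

Let m(t) be the amount of glycol. Volume: V(t) = V₀ + (Q_in − Q_out) t = 20.2 − 0.27800 t; V(41.0) = 8.8020 m³.
Solute balance: dm/dt = 0 − Q_out C = −Q_out m/V(t).
Separate: dm/m = −Q_out dt/V(t) ⇒ ln(m/m₀) = −(Q_out/(Q_in−Q_out)) ln(V/V₀).
m = m₀ (V₀/V)^(Q_out/(Q_in−Q_out)) = 29.4 × (20.2/8.8020)^(-1.9568) = 5.7860 g.
C = m/V = 5.7860/8.8020 = 0.65735 g/m³.

0.657 g/m³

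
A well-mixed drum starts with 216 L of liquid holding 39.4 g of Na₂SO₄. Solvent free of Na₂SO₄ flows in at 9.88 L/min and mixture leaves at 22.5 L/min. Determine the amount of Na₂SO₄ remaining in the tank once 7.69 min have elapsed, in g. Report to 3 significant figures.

13.6 g

Total volume: dV/dt = Q_in − Q_out = -12.620 L/min, so V(t) = 216 − 12.620 t and V(7.69) = 118.95 L.
No Na₂SO₄ enters, so dm/dt = −Q_out · (m/V).
dm/m = −Q_out dt/(V₀ − 12.620 t); integrating gives ln(m/m₀) = −(Q_out/(Q_in−Q_out)) ln(V/V₀).
m = m₀ (V₀/V)^(Q_out/(Q_in−Q_out)) = 39.4 × (216/118.95)^(-1.7829) = 13.601 g.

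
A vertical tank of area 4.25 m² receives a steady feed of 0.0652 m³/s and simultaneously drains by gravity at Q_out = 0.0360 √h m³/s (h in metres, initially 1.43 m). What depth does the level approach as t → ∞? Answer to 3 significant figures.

3.28 m

A dh/dt = Q_in − 0.0360 √h. Steady state requires inflow = outflow:
Q_in = 0.0360 √h_ss ⇒ √h_ss = 0.0652/0.0360 = 1.8111.
h_ss = 1.8111² = 3.2801 m. (Since h₀ = 1.43 m < h_ss, the level will rise toward this value.)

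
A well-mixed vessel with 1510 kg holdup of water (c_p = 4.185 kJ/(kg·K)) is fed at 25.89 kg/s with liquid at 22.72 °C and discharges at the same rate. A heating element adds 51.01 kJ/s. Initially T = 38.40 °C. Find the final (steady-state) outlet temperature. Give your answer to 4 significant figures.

Energy balance: M c_p dT/dt = ṁ c_p (T_in − T) + 51.01.
At steady state dT/dt = 0 ⇒ T_ss = T_in + Q̇/(ṁ c_p) = 22.72 + 51.01/(25.89·4.185) = 23.1908 °C.

23.19 °C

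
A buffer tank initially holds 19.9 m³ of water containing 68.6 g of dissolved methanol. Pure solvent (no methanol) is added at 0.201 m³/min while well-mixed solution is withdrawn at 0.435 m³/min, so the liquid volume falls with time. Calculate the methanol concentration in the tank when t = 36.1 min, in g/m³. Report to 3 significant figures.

2.14 g/m³

Total volume: dV/dt = Q_in − Q_out = -0.23400 m³/min, so V(t) = 19.9 − 0.23400 t and V(36.1) = 11.453 m³.
Species balance (pure solvent in): dm/dt = −Q_out · m/V(t).
dm/m = −Q_out dt/(V₀ − 0.23400 t); integrating gives ln(m/m₀) = −(Q_out/(Q_in−Q_out)) ln(V/V₀).
m = m₀ (V₀/V)^(Q_out/(Q_in−Q_out)) = 68.6 × (19.9/11.453)^(-1.8590) = 24.562 g.
C = m/V = 24.562/11.453 = 2.1447 g/m³.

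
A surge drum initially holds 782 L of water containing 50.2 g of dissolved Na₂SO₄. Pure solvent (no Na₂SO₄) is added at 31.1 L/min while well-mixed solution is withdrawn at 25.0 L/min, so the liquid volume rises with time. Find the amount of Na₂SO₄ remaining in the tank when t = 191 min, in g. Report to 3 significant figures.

Let m(t) be the amount of Na₂SO₄. Volume: V(t) = V₀ + (Q_in − Q_out) t = 782 + 6.1000 t; V(191) = 1947.1 L.
No Na₂SO₄ enters, so dm/dt = −Q_out · (m/V).
Separate: dm/m = −Q_out dt/V(t) ⇒ ln(m/m₀) = −(Q_out/(Q_in−Q_out)) ln(V/V₀).
m = m₀ (V₀/V)^(Q_out/(Q_in−Q_out)) = 50.2 × (782/1947.1)^(4.0984) = 1.1940 g.

1.19 g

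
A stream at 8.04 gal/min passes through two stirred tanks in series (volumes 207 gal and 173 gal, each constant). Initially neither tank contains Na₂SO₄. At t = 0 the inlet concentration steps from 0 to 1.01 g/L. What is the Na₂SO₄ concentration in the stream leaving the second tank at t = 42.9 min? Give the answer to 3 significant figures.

Species balance on tank i: dCᵢ/dt = (Cᵢ₋₁ − Cᵢ)/τᵢ with τᵢ = Vᵢ/Q.
τ₁ = 207/8.04 = 25.746 min; τ₂ = 173/8.04 = 21.517 min.
Tank 1: C₁ = C_in(1 − e^(−t/τ₁)). Tank 2 (τ₁ ≠ τ₂): C₂ = C_in[1 − (τ₁ e^(−t/τ₁) − τ₂ e^(−t/τ₂))/(τ₁ − τ₂)].
At t = 42.9: e^(−t/τ₁) = 0.18895, e^(−t/τ₂) = 0.13619.
C₂ = 1.01·[1 − (25.746·0.18895 − 21.517·0.13619)/(4.2289)] = 1.01·0.54256 = 0.54799 g/L.

0.548 g/L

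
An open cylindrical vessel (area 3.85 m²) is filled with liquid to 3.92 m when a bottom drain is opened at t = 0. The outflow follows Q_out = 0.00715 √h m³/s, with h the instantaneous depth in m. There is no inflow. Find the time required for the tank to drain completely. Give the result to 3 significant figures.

With no inflow, A dh/dt = −0.00715 √h.
This is separable: 2 d(√h)/dt = −0.00715/A, so √h = √h₀ − (0.00715/(2A)) t.
Tank is empty when √h = 0: t_empty = 2A√h₀/0.00715.
t_empty = 2·3.85·√3.92/0.00715 = 7.7000·1.9799/0.00715 = 2132.2 s.

2130 s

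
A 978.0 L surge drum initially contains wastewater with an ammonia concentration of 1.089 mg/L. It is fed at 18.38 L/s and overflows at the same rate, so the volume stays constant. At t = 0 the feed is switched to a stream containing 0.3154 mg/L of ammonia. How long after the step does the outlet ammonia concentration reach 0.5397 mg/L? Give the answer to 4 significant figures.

65.88 s

Species balance: V dC/dt = Q(C_in − C) ⇒ τ = V/Q = 53.2100 s.
C(t) = C_in + (C₀ − C_in) e^(−t/τ). Set C = 0.5397 and solve for t:
e^(−t/τ) = (C − C_in)/(C₀ − C_in) = (0.5397 − 0.3154)/(1.089 − 0.3154) = 0.289943
t = −τ ln(…) = 53.2100 × 1.23807 = 65.8777 s.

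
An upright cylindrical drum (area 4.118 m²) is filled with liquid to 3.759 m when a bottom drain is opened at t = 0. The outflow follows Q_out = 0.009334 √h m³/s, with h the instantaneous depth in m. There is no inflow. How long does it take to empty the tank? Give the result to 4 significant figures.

A dh/dt = −Q_out = −0.009334 √h.
This is separable: 2 d(√h)/dt = −0.009334/A, so √h = √h₀ − (0.009334/(2A)) t.
Tank is empty when √h = 0: t_empty = 2A√h₀/0.009334.
t_empty = 2·4.118·√3.759/0.009334 = 8.23600·1.93881/0.009334 = 1710.74 s.

1711 s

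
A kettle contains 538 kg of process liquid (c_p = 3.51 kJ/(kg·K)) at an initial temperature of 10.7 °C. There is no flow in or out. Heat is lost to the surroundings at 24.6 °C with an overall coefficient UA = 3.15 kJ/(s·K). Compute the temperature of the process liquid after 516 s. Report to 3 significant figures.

18.7 °C

Lumped-capacitance energy balance: M c_p dT/dt = UA(T_amb − T).
dT/dt = (T_ss − T)/τ with T_ss = T_amb = 24.600 °C, τ = M c_p/UA = 538·3.51/3.15 = 599.49 s.
T approaches T_ss exponentially: T(t) = T_ss + (T₀ − T_ss) e^(−t/τ).
T(516) = 24.600 + (-13.900)·0.42285 = 18.722 °C.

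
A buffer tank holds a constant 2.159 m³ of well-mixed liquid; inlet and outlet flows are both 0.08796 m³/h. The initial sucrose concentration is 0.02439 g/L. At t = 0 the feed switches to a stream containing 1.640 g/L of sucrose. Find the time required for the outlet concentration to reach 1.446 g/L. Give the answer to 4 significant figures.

52.03 h

Mass balance on the solute (V constant): V dC/dt = Q(C_in − C), so τ = V/Q = 24.5452 h.
C(t) = C_in + (C₀ − C_in) e^(−t/τ). Set C = 1.446 and solve for t:
e^(−t/τ) = (C − C_in)/(C₀ − C_in) = (1.446 − 1.640)/(0.02439 − 1.640) = 0.120078
t = −τ ln(…) = 24.5452 × 2.11961 = 52.0263 h.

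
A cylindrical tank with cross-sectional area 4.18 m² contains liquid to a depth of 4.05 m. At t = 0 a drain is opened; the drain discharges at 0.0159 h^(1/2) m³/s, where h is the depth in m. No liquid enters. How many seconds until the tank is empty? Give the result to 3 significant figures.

With no inflow, A dh/dt = −0.0159 √h.
∫ h^(−1/2) dh = −(0.0159/A) ∫ dt, giving 2√h = 2√h₀ − (0.0159/A) t.
Set h = 0: 2√h₀ = (0.0159/A) t_empty ⇒ t_empty = 2A√h₀/0.0159.
t_empty = 2·4.18·√4.05/0.0159 = 8.3600·2.0125/0.0159 = 1058.1 s.

1060 s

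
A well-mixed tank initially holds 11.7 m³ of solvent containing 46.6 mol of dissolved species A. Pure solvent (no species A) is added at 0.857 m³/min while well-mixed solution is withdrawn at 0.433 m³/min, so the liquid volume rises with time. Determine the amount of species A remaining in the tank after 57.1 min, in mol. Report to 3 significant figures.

Total volume: dV/dt = Q_in − Q_out = 0.42400 m³/min, so V(t) = 11.7 + 0.42400 t and V(57.1) = 35.910 m³.
Species balance (pure solvent in): dm/dt = −Q_out · m/V(t).
dm/m = −Q_out dt/(V₀ + 0.42400 t); integrating gives ln(m/m₀) = −(Q_out/(Q_in−Q_out)) ln(V/V₀).
m = m₀ (V₀/V)^(Q_out/(Q_in−Q_out)) = 46.6 × (11.7/35.910)^(1.0212) = 14.826 mol.

14.8 mol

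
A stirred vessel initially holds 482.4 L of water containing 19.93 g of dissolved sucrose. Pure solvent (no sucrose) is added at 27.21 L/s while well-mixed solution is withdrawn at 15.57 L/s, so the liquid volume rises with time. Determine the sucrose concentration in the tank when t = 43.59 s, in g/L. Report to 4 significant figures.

0.007699 g/L

Total volume: dV/dt = Q_in − Q_out = 11.6400 L/s, so V(t) = 482.4 + 11.6400 t and V(43.59) = 989.788 L.
No sucrose enters, so dm/dt = −Q_out · (m/V).
dm/m = −Q_out dt/(V₀ + 11.6400 t); integrating gives ln(m/m₀) = −(Q_out/(Q_in−Q_out)) ln(V/V₀).
m = m₀ (V₀/V)^(Q_out/(Q_in−Q_out)) = 19.93 × (482.4/989.788)^(1.33763) = 7.62056 g.
C = m/V = 7.62056/989.788 = 0.00769919 g/L.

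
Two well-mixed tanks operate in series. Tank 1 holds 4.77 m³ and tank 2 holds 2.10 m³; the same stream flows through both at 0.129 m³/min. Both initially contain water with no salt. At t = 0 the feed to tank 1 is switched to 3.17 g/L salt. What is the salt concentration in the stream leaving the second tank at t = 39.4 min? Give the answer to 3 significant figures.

1.44 g/L

Species balance on tank i: dCᵢ/dt = (Cᵢ₋₁ − Cᵢ)/τᵢ with τᵢ = Vᵢ/Q.
τ₁ = 4.77/0.129 = 36.977 min; τ₂ = 2.10/0.129 = 16.279 min.
Tank 1: C₁ = C_in(1 − e^(−t/τ₁)). Tank 2 (τ₁ ≠ τ₂): C₂ = C_in[1 − (τ₁ e^(−t/τ₁) − τ₂ e^(−t/τ₂))/(τ₁ − τ₂)].
At t = 39.4: e^(−t/τ₁) = 0.34454, e^(−t/τ₂) = 0.088896.
C₂ = 3.17·[1 − (36.977·0.34454 − 16.279·0.088896)/(20.698)] = 3.17·0.45439 = 1.4404 g/L.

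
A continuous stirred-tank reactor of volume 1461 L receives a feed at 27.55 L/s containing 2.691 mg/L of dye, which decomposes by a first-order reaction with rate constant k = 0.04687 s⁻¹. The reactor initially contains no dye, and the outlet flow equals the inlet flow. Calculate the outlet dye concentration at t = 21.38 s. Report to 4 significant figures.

0.5827 mg/L

V dC/dt = Q(C_in − C) − k V C.
dC/dt = (Q/V) C_in − (Q/V + k) C; effective rate a = Q/V + k = 0.0188569 + 0.04687 = 0.0657269 s⁻¹.
C_ss = Q C_in/(Q + kV) = 0.772043 mg/L; C(t) = C_ss + (C₀ − C_ss) e^(−a t).
C(21.38) = 0.772043 + (-0.772043)·e^(−0.0657269·21.38) = 0.772043 + (-0.772043)·0.245308 = 0.582655 mg/L.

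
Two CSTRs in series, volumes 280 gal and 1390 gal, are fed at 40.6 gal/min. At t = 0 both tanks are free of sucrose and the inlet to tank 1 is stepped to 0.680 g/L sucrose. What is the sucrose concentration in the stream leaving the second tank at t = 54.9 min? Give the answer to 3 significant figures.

Each tank obeys Vᵢ dCᵢ/dt = Q(Cᵢ₋₁ − Cᵢ), so τᵢ = Vᵢ/Q.
τ₁ = 280/40.6 = 6.8966 min; τ₂ = 1390/40.6 = 34.236 min.
Solving the cascade with C₁(0)=C₂(0)=0 gives C₂(t) = C_in[1 − (τ₁ e^(−t/τ₁) − τ₂ e^(−t/τ₂))/(τ₁ − τ₂)].
At t = 54.9: e^(−t/τ₁) = 0.00034898, e^(−t/τ₂) = 0.20118.
C₂ = 0.680·[1 − (6.8966·0.00034898 − 34.236·0.20118)/(-27.340)] = 0.680·0.74816 = 0.50875 g/L.

0.509 g/L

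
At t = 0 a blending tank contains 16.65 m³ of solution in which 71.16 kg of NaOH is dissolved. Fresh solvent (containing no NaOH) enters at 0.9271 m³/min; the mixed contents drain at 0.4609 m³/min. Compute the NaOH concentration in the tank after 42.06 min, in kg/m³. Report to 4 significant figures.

0.9092 kg/m³

Total volume: dV/dt = Q_in − Q_out = 0.466200 m³/min, so V(t) = 16.65 + 0.466200 t and V(42.06) = 36.2584 m³.
Solute balance: dm/dt = 0 − Q_out C = −Q_out m/V(t).
dm/m = −Q_out dt/(V₀ + 0.466200 t); integrating gives ln(m/m₀) = −(Q_out/(Q_in−Q_out)) ln(V/V₀).
m = m₀ (V₀/V)^(Q_out/(Q_in−Q_out)) = 71.16 × (16.65/36.2584)^(0.988631) = 32.9674 kg.
C = m/V = 32.9674/36.2584 = 0.909235 kg/m³.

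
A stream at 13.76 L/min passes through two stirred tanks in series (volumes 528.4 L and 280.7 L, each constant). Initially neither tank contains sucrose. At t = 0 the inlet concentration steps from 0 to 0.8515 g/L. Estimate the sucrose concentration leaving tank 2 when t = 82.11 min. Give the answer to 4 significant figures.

0.6546 g/L

Time constants: τᵢ = Vᵢ/Q for each well-mixed tank.
τ₁ = 528.4/13.76 = 38.4012 min; τ₂ = 280.7/13.76 = 20.3997 min.
Tank 1: C₁ = C_in(1 − e^(−t/τ₁)). Tank 2 (τ₁ ≠ τ₂): C₂ = C_in[1 − (τ₁ e^(−t/τ₁) − τ₂ e^(−t/τ₂))/(τ₁ − τ₂)].
At t = 82.11: e^(−t/τ₁) = 0.117865, e^(−t/τ₂) = 0.0178624.
C₂ = 0.8515·[1 − (38.4012·0.117865 − 20.3997·0.0178624)/(18.0015)] = 0.8515·0.768810 = 0.654642 g/L.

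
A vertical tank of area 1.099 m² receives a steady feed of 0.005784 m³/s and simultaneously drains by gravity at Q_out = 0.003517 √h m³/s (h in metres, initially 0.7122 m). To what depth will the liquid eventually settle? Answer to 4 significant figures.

Mass balance (ρ constant): A dh/dt = Q_in − 0.003517 √h. At steady state dh/dt = 0:
Q_in = 0.003517 √h_ss ⇒ √h_ss = 0.005784/0.003517 = 1.64458.
h_ss = 1.64458² = 2.70465 m. (Since h₀ = 0.7122 m < h_ss, the level will rise toward this value.)

2.705 m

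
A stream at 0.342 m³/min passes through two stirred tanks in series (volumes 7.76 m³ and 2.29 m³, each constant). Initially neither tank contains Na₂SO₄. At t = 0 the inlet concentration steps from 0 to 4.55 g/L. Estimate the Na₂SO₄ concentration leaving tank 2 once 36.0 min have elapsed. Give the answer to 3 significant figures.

3.24 g/L

Species balance on tank i: dCᵢ/dt = (Cᵢ₋₁ − Cᵢ)/τᵢ with τᵢ = Vᵢ/Q.
τ₁ = 7.76/0.342 = 22.690 min; τ₂ = 2.29/0.342 = 6.6959 min.
Solving the cascade with C₁(0)=C₂(0)=0 gives C₂(t) = C_in[1 − (τ₁ e^(−t/τ₁) − τ₂ e^(−t/τ₂))/(τ₁ − τ₂)].
At t = 36.0: e^(−t/τ₁) = 0.20462, e^(−t/τ₂) = 0.0046244.
C₂ = 4.55·[1 − (22.690·0.20462 − 6.6959·0.0046244)/(15.994)] = 4.55·0.71165 = 3.2380 g/L.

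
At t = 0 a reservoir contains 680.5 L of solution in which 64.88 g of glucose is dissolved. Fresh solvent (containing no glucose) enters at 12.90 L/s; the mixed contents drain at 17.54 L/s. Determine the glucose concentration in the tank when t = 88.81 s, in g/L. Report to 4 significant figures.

Total volume: dV/dt = Q_in − Q_out = -4.64000 L/s, so V(t) = 680.5 − 4.64000 t and V(88.81) = 268.422 L.
No glucose enters, so dm/dt = −Q_out · (m/V).
Separate: dm/m = −Q_out dt/V(t) ⇒ ln(m/m₀) = −(Q_out/(Q_in−Q_out)) ln(V/V₀).
m = m₀ (V₀/V)^(Q_out/(Q_in−Q_out)) = 64.88 × (680.5/268.422)^(-3.78017) = 1.92700 g.
C = m/V = 1.92700/268.422 = 0.00717899 g/L.

0.007179 g/L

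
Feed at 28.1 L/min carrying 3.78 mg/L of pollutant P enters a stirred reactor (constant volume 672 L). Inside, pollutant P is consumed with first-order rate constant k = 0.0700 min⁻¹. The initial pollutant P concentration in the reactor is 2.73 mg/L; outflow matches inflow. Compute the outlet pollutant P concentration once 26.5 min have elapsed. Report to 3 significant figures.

V dC/dt = Q(C_in − C) − k V C.
This is linear with rate a = Q/V + k = 0.11182 min⁻¹.
C_ss = Q C_in/(Q + kV) = 1.4136 mg/L; C(t) = C_ss + (C₀ − C_ss) e^(−a t).
C(26.5) = 1.4136 + (1.3164)·e^(−0.11182·26.5) = 1.4136 + (1.3164)·0.051658 = 1.4816 mg/L.

1.48 mg/L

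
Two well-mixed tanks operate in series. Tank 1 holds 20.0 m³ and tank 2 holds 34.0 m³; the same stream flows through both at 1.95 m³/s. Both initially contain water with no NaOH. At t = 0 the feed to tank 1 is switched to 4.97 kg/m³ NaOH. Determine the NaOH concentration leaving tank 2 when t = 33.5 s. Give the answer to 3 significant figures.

3.47 kg/m³

Time constants: τᵢ = Vᵢ/Q for each well-mixed tank.
τ₁ = 20.0/1.95 = 10.256 s; τ₂ = 34.0/1.95 = 17.436 s.
Solving the cascade with C₁(0)=C₂(0)=0 gives C₂(t) = C_in[1 − (τ₁ e^(−t/τ₁) − τ₂ e^(−t/τ₂))/(τ₁ − τ₂)].
At t = 33.5: e^(−t/τ₁) = 0.038149, e^(−t/τ₂) = 0.14641.
C₂ = 4.97·[1 − (10.256·0.038149 − 17.436·0.14641)/(-7.1795)] = 4.97·0.69892 = 3.4737 kg/m³.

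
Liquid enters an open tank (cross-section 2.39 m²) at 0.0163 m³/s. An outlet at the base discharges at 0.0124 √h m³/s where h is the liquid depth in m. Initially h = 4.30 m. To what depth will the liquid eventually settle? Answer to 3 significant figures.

A dh/dt = Q_in − 0.0124 √h. Steady state requires inflow = outflow:
Q_in = 0.0124 √h_ss ⇒ √h_ss = 0.0163/0.0124 = 1.3145.
h_ss = 1.3145² = 1.7280 m. (Since h₀ = 4.30 m > h_ss, the level will fall toward this value.)

1.73 m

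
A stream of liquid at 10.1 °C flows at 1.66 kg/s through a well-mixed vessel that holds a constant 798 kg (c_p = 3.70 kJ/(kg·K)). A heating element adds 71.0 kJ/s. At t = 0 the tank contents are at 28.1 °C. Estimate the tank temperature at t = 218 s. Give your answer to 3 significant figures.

25.8 °C

M c_p dT/dt = ṁ c_p (T_in − T) + Q̇.
Rearrange: dT/dt = (T_ss − T)/τ with τ = M/ṁ = 480.72 s and T_ss = T_in + Q̇/(ṁ c_p) = 21.660 °C.
Solution: T(t) = T_ss + (T₀ − T_ss) e^(−t/τ).
T(218) = 21.660 + (6.4402)·e^(−218/480.72) = 21.660 + (6.4402)·0.63541 = 25.752 °C.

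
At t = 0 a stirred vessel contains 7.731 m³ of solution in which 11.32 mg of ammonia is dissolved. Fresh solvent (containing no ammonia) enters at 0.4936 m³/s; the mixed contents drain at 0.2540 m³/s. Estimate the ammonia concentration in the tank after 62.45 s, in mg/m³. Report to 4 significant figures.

0.1593 mg/m³

Total volume: dV/dt = Q_in − Q_out = 0.239600 m³/s, so V(t) = 7.731 + 0.239600 t and V(62.45) = 22.6940 m³.
Species balance (pure solvent in): dm/dt = −Q_out · m/V(t).
Separate: dm/m = −Q_out dt/V(t) ⇒ ln(m/m₀) = −(Q_out/(Q_in−Q_out)) ln(V/V₀).
m = m₀ (V₀/V)^(Q_out/(Q_in−Q_out)) = 11.32 × (7.731/22.6940)^(1.06010) = 3.61463 mg.
C = m/V = 3.61463/22.6940 = 0.159277 mg/m³.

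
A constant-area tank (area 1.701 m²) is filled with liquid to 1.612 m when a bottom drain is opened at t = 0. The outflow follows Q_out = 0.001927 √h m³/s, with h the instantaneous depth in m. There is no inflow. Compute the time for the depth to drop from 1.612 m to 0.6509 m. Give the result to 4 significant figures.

817.2 s

A dh/dt = −Q_out = −0.001927 √h.
This is separable: 2 d(√h)/dt = −0.001927/A, so √h = √h₀ − (0.001927/(2A)) t.
t = 2A(√h₀ − √h)/0.001927 = 2·1.701·(√1.612 − √0.6509)/0.001927
  = 3.40200 × (1.26965 − 0.806784) / 0.001927 = 817.154 s.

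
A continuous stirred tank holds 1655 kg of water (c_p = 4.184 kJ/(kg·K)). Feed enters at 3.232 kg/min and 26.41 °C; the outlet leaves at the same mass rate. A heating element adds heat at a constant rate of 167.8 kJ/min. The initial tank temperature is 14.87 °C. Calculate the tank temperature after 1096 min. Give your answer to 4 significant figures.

First-law balance (no shaft work): M c_p dT/dt = ṁ c_p (T_in − T) + 167.8.
τ = M/ṁ = 512.067 min; T_ss = T_in + Q̇/(ṁ c_p) = 26.41 + 167.8/(3.232·4.184) = 38.8188 °C.
This is linear first-order; T(t) = T_ss + (T₀ − T_ss) e^(−t/τ).
T(1096) = 38.8188 + (-23.9488)·e^(−1096/512.067) = 38.8188 + (-23.9488)·0.117614 = 36.0021 °C.

36.00 °C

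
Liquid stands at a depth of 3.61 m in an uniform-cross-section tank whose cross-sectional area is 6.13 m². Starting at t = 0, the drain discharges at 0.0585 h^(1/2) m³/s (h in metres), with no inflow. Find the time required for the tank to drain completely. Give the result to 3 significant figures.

Mass balance (ρ constant): A dh/dt = −0.0585 √h.
Separate and integrate: 2(√h − √h₀) = −(0.0585/A) t.
Tank is empty when √h = 0: t_empty = 2A√h₀/0.0585.
t_empty = 2·6.13·√3.61/0.0585 = 12.260·1.9000/0.0585 = 398.19 s.

398 s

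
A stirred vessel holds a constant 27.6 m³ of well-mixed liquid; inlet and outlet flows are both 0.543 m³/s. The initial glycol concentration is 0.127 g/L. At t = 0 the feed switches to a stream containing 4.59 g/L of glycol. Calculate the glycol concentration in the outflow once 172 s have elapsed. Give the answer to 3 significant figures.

Unsteady species balance (constant V, well mixed): V dC/dt = Q(C_in − C).
So dC/dt = (C_in − C)/τ with τ = V/Q = 27.6/0.543 = 50.829 s.
This is linear first-order; C(t) = C_in + (C₀ − C_in) e^(−t/τ).
C(172) = 4.59 + (0.127 − 4.59)·e^(−172/50.829) = 4.59 + (-4.4630)·0.033914 = 4.4386 g/L.

4.44 g/L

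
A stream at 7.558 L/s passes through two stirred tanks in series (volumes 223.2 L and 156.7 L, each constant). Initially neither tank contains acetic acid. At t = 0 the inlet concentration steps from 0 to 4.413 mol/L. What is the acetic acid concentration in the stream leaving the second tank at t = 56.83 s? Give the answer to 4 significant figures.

2.922 mol/L

Species balance on tank i: dCᵢ/dt = (Cᵢ₋₁ − Cᵢ)/τᵢ with τᵢ = Vᵢ/Q.
τ₁ = 223.2/7.558 = 29.5316 s; τ₂ = 156.7/7.558 = 20.7330 s.
Solving the cascade with C₁(0)=C₂(0)=0 gives C₂(t) = C_in[1 − (τ₁ e^(−t/τ₁) − τ₂ e^(−t/τ₂))/(τ₁ − τ₂)].
At t = 56.83: e^(−t/τ₁) = 0.145967, e^(−t/τ₂) = 0.0645032.
C₂ = 4.413·[1 − (29.5316·0.145967 − 20.7330·0.0645032)/(8.79862)] = 4.413·0.662074 = 2.92173 mol/L.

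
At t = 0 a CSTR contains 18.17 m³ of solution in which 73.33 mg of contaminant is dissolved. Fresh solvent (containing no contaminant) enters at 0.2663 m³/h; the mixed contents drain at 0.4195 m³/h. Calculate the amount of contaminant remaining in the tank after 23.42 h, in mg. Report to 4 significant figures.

Let m(t) be the amount of contaminant. Volume: V(t) = V₀ + (Q_in − Q_out) t = 18.17 − 0.153200 t; V(23.42) = 14.5821 m³.
No contaminant enters, so dm/dt = −Q_out · (m/V).
dm/m = −Q_out dt/(V₀ − 0.153200 t); integrating gives ln(m/m₀) = −(Q_out/(Q_in−Q_out)) ln(V/V₀).
m = m₀ (V₀/V)^(Q_out/(Q_in−Q_out)) = 73.33 × (18.17/14.5821)^(-2.73825) = 40.1495 mg.

40.15 mg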